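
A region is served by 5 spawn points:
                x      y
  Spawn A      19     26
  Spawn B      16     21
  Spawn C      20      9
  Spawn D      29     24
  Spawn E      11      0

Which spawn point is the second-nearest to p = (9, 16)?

Spawn C

Squared Euclidean distances:
d²(p, Spawn A) = (9−19)² + (16−26)² = 100 + 100 = 200
d²(p, Spawn B) = (9−16)² + (16−21)² = 49 + 25 = 74
d²(p, Spawn C) = (9−20)² + (16−9)² = 121 + 49 = 170
d²(p, Spawn D) = (9−29)² + (16−24)² = 400 + 64 = 464
d²(p, Spawn E) = (9−11)² + (16−0)² = 4 + 256 = 260
Sorted ascending: Spawn B, Spawn C, Spawn A, … — the second-nearest is Spawn C.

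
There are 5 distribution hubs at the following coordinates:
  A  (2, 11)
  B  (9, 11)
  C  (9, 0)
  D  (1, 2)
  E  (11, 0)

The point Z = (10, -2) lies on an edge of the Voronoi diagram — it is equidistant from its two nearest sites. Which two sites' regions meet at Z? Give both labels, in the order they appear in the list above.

Squared distances from Z to each site:
|ZA|² = 64 + 169 = 233
|ZB|² = 1 + 169 = 170
|ZC|² = 1 + 4 = 5
|ZD|² = 81 + 16 = 97
|ZE|² = 1 + 4 = 5
Z is equidistant from C and E (both at squared distance 5), and every other site is strictly farther — so Z lies on the C–E Voronoi edge.

C and E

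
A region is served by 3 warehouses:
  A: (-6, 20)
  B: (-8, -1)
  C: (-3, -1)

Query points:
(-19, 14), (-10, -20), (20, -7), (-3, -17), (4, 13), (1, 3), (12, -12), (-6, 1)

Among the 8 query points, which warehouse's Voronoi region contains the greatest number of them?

C

(-19, 14) — d² to each: A:205, B:346, C:481 → nearest is A
(-10, -20) — d² to each: A:1616, B:365, C:410 → nearest is B
(20, -7) — d² to each: A:1405, B:820, C:565 → nearest is C
(-3, -17) — d² to each: A:1378, B:281, C:256 → nearest is C
(4, 13) — d² to each: A:149, B:340, C:245 → nearest is A
(1, 3) — d² to each: A:338, B:97, C:32 → nearest is C
(12, -12) — d² to each: A:1348, B:521, C:346 → nearest is C
(-6, 1) — d² to each: A:361, B:8, C:13 → nearest is B
Tally — A:2, B:2, C:4. C captures the most (4).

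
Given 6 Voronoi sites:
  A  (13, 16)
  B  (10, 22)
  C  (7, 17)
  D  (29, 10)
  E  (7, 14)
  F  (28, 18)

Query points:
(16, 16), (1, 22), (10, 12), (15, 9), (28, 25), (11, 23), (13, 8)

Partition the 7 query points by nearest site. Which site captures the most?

(16, 16) — d² to each: A:9, B:72, C:82, D:205, E:85, F:148 → nearest is A
(1, 22) — d² to each: A:180, B:81, C:61, D:928, E:100, F:745 → nearest is C
(10, 12) — d² to each: A:25, B:100, C:34, D:365, E:13, F:360 → nearest is E
(15, 9) — d² to each: A:53, B:194, C:128, D:197, E:89, F:250 → nearest is A
(28, 25) — d² to each: A:306, B:333, C:505, D:226, E:562, F:49 → nearest is F
(11, 23) — d² to each: A:53, B:2, C:52, D:493, E:97, F:314 → nearest is B
(13, 8) — d² to each: A:64, B:205, C:117, D:260, E:72, F:325 → nearest is A
Tally — A:3, B:1, C:1, E:1, F:1. A captures the most (3).

A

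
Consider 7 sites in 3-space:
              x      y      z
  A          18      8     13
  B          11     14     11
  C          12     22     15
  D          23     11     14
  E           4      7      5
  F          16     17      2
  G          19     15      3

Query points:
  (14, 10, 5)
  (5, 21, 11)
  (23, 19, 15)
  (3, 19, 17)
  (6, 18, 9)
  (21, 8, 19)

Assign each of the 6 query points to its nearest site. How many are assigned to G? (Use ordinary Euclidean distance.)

1

(14, 10, 5) — d² to each: A:84, B:61, C:248, D:163, E:109, F:62, G:54 → nearest is G
(5, 21, 11) — d² to each: A:342, B:85, C:66, D:433, E:233, F:218, G:296 → nearest is C
(23, 19, 15) — d² to each: A:150, B:185, C:130, D:65, E:605, F:222, G:176 → nearest is D
(3, 19, 17) — d² to each: A:362, B:125, C:94, D:473, E:289, F:398, G:468 → nearest is C
(6, 18, 9) — d² to each: A:260, B:45, C:88, D:363, E:141, F:150, G:214 → nearest is B
(21, 8, 19) — d² to each: A:45, B:200, C:293, D:38, E:486, F:395, G:309 → nearest is D
1 of the 6 points has G as nearest.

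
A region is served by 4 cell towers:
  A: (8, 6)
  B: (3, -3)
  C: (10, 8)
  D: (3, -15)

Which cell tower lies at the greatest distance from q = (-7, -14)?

C

Squared Euclidean distances:
|qA|² = 225 + 400 = 625
|qB|² = 100 + 121 = 221
|qC|² = 289 + 484 = 773
|qD|² = 100 + 1 = 101
The largest is to C.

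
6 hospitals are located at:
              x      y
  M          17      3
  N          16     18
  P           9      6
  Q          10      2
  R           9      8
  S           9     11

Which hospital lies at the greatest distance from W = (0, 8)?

Squared Euclidean distances:
|WM|² = (0−17)² + (8−3)² = 289 + 25 = 314
|WN|² = (0−16)² + (8−18)² = 256 + 100 = 356
|WP|² = (0−9)² + (8−6)² = 81 + 4 = 85
|WQ|² = (0−10)² + (8−2)² = 100 + 36 = 136
|WR|² = (0−9)² + (8−8)² = 81 + 0 = 81
|WS|² = (0−9)² + (8−11)² = 81 + 9 = 90
The largest is to N.

N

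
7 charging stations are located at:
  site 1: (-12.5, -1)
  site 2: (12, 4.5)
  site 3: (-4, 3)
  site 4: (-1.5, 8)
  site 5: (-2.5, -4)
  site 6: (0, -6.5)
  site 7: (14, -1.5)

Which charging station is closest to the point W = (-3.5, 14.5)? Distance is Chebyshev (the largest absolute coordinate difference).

site 4

d(W, site 1) = max(9, 15.5) = 15.5
d(W, site 2) = max(15.5, 10) = 15.5
d(W, site 3) = max(0.5, 11.5) = 11.5
d(W, site 4) = max(2, 6.5) = 6.5
d(W, site 5) = max(1, 18.5) = 18.5
d(W, site 6) = max(3.5, 21) = 21
d(W, site 7) = max(17.5, 16) = 17.5
Minimum is at site 4.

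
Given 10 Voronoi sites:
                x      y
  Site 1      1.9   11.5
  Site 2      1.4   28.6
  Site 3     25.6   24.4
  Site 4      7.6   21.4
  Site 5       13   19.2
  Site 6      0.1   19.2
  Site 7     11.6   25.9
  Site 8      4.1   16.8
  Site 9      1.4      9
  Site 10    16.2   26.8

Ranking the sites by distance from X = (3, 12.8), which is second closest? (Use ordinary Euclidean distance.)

Site 9

Squared Euclidean distances:
d²(X, Site 1) = (3−1.9)² + (12.8−11.5)² = 1.21 + 1.69 = 2.9
d²(X, Site 2) = (3−1.4)² + (12.8−28.6)² = 2.56 + 249.64 = 252.2
d²(X, Site 3) = (3−25.6)² + (12.8−24.4)² = 510.76 + 134.56 = 645.32
d²(X, Site 4) = (3−7.6)² + (12.8−21.4)² = 21.16 + 73.96 = 95.12
d²(X, Site 5) = (3−13)² + (12.8−19.2)² = 100 + 40.96 = 140.96
d²(X, Site 6) = (3−0.1)² + (12.8−19.2)² = 8.41 + 40.96 = 49.37
d²(X, Site 7) = (3−11.6)² + (12.8−25.9)² = 73.96 + 171.61 = 245.57
d²(X, Site 8) = (3−4.1)² + (12.8−16.8)² = 1.21 + 16 = 17.21
d²(X, Site 9) = (3−1.4)² + (12.8−9)² = 2.56 + 14.44 = 17
d²(X, Site 10) = (3−16.2)² + (12.8−26.8)² = 174.24 + 196 = 370.24
Sorted ascending: Site 1, Site 9, Site 8, … — the second-nearest is Site 9.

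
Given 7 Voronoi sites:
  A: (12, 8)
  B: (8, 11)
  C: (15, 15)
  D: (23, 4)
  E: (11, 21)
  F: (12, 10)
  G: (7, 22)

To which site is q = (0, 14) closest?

Since √ is increasing, it suffices to compare squared distances:
|qA|² = (0−12)² + (14−8)² = 144 + 36 = 180
|qB|² = (0−8)² + (14−11)² = 64 + 9 = 73
|qC|² = (0−15)² + (14−15)² = 225 + 1 = 226
|qD|² = (0−23)² + (14−4)² = 529 + 100 = 629
|qE|² = (0−11)² + (14−21)² = 121 + 49 = 170
|qF|² = (0−12)² + (14−10)² = 144 + 16 = 160
|qG|² = (0−7)² + (14−22)² = 49 + 64 = 113
Minimum is at B.

B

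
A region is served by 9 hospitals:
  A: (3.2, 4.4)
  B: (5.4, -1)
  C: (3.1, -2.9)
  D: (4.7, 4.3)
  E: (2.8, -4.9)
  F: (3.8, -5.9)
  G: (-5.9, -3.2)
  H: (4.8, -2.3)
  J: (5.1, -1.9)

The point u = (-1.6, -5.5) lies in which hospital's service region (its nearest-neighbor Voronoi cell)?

Compare squared distances (the ordering matches that of the actual distances):
|uA|² = 23.04 + 98.01 = 121.05
|uB|² = 49 + 20.25 = 69.25
|uC|² = 22.09 + 6.76 = 28.85
|uD|² = 39.69 + 96.04 = 135.73
|uE|² = 19.36 + 0.36 = 19.72
|uF|² = 29.16 + 0.16 = 29.32
|uG|² = 18.49 + 5.29 = 23.78
|uH|² = 40.96 + 10.24 = 51.2
|uJ|² = 44.89 + 12.96 = 57.85
The smallest is to E, so u lies in the Voronoi region of E.

E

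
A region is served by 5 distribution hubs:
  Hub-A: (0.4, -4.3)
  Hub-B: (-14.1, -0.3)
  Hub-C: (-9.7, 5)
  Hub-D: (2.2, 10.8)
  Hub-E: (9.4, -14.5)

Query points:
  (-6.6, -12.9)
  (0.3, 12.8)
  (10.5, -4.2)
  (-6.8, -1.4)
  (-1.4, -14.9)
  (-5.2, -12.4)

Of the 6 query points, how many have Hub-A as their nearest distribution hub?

(-6.6, -12.9) — d² to each: Hub-A:122.96, Hub-B:215.01, Hub-C:330.02, Hub-D:639.13, Hub-E:258.56 → nearest is Hub-A
(0.3, 12.8) — d² to each: Hub-A:292.42, Hub-B:378.97, Hub-C:160.84, Hub-D:7.61, Hub-E:828.1 → nearest is Hub-D
(10.5, -4.2) — d² to each: Hub-A:102.02, Hub-B:620.37, Hub-C:492.68, Hub-D:293.89, Hub-E:107.3 → nearest is Hub-A
(-6.8, -1.4) — d² to each: Hub-A:60.25, Hub-B:54.5, Hub-C:49.37, Hub-D:229.84, Hub-E:434.05 → nearest is Hub-C
(-1.4, -14.9) — d² to each: Hub-A:115.6, Hub-B:374.45, Hub-C:464.9, Hub-D:673.45, Hub-E:116.8 → nearest is Hub-A
(-5.2, -12.4) — d² to each: Hub-A:96.97, Hub-B:225.62, Hub-C:323.01, Hub-D:593, Hub-E:217.57 → nearest is Hub-A
4 of the 6 points have Hub-A as nearest.

4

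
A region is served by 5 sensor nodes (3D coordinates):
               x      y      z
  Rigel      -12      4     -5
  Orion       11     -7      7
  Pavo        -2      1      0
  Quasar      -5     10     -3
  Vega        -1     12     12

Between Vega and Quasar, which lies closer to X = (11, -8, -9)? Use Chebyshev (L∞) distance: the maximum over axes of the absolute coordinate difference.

d(X, Vega) = max(12, 20, 21) = 21
d(X, Quasar) = max(16, 18, 6) = 18
21 > 18, so Quasar is closer.

Quasar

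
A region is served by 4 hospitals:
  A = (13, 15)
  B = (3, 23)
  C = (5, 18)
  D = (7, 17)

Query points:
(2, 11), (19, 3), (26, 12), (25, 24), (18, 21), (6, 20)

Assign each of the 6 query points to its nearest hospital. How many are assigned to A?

(2, 11) — d² to each: A:137, B:145, C:58, D:61 → nearest is C
(19, 3) — d² to each: A:180, B:656, C:421, D:340 → nearest is A
(26, 12) — d² to each: A:178, B:650, C:477, D:386 → nearest is A
(25, 24) — d² to each: A:225, B:485, C:436, D:373 → nearest is A
(18, 21) — d² to each: A:61, B:229, C:178, D:137 → nearest is A
(6, 20) — d² to each: A:74, B:18, C:5, D:10 → nearest is C
4 of the 6 points have A as nearest.

4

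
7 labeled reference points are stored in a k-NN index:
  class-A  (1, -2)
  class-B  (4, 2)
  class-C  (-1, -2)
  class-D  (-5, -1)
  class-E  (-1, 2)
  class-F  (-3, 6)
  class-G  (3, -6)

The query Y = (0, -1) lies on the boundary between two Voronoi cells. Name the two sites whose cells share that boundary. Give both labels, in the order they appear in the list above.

Squared distances from Y to each site:
d²(Y, class-A) = (0−1)² + (-1−(-2))² = 1 + 1 = 2
d²(Y, class-B) = (0−4)² + (-1−2)² = 16 + 9 = 25
d²(Y, class-C) = (0−(-1))² + (-1−(-2))² = 1 + 1 = 2
d²(Y, class-D) = (0−(-5))² + (-1−(-1))² = 25 + 0 = 25
d²(Y, class-E) = (0−(-1))² + (-1−2)² = 1 + 9 = 10
d²(Y, class-F) = (0−(-3))² + (-1−6)² = 9 + 49 = 58
d²(Y, class-G) = (0−3)² + (-1−(-6))² = 9 + 25 = 34
Y is equidistant from class-A and class-C (both at squared distance 2), and every other site is strictly farther — so Y lies on the class-A–class-C Voronoi edge.

class-A and class-C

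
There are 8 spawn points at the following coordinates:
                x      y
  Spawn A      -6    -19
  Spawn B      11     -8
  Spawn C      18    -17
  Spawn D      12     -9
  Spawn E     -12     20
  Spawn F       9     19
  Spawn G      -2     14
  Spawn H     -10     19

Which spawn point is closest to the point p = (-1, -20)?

Since √ is increasing, it suffices to compare squared distances:
d²(p, Spawn A) = (-1−(-6))² + (-20−(-19))² = 25 + 1 = 26
d²(p, Spawn B) = (-1−11)² + (-20−(-8))² = 144 + 144 = 288
d²(p, Spawn C) = (-1−18)² + (-20−(-17))² = 361 + 9 = 370
d²(p, Spawn D) = (-1−12)² + (-20−(-9))² = 169 + 121 = 290
d²(p, Spawn E) = (-1−(-12))² + (-20−20)² = 121 + 1600 = 1721
d²(p, Spawn F) = (-1−9)² + (-20−19)² = 100 + 1521 = 1621
d²(p, Spawn G) = (-1−(-2))² + (-20−14)² = 1 + 1156 = 1157
d²(p, Spawn H) = (-1−(-10))² + (-20−19)² = 81 + 1521 = 1602
Minimum is at Spawn A.

Spawn A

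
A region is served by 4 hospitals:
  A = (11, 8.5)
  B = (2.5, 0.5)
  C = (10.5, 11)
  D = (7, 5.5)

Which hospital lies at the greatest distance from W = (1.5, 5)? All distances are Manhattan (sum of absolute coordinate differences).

d(W,A) = |1.5−11| + |5−8.5| = 9.5 + 3.5 = 13
d(W,B) = |1.5−2.5| + |5−0.5| = 1 + 4.5 = 5.5
d(W,C) = |1.5−10.5| + |5−11| = 9 + 6 = 15
d(W,D) = |1.5−7| + |5−5.5| = 5.5 + 0.5 = 6
The largest is to C.

C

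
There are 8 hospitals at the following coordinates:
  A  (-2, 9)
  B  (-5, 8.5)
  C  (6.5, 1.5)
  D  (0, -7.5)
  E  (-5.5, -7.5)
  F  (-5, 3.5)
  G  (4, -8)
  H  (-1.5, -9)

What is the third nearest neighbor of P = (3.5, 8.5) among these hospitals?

B

Compare squared distances (the ordering matches that of the actual distances):
|PA|² = 30.25 + 0.25 = 30.5
|PB|² = 72.25 + 0 = 72.25
|PC|² = 9 + 49 = 58
|PD|² = 12.25 + 256 = 268.25
|PE|² = 81 + 256 = 337
|PF|² = 72.25 + 25 = 97.25
|PG|² = 0.25 + 272.25 = 272.5
|PH|² = 25 + 306.25 = 331.25
Sorted ascending: A, C, B, F, … — the third-nearest is B.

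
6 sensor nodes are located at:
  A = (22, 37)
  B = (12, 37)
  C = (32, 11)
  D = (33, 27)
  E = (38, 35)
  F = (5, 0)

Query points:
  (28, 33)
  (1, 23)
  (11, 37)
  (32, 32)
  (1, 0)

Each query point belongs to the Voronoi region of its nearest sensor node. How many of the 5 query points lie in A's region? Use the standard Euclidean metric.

(28, 33) — d² to each: A:52, B:272, C:500, D:61, E:104, F:1618 → nearest is A
(1, 23) — d² to each: A:637, B:317, C:1105, D:1040, E:1513, F:545 → nearest is B
(11, 37) — d² to each: A:121, B:1, C:1117, D:584, E:733, F:1405 → nearest is B
(32, 32) — d² to each: A:125, B:425, C:441, D:26, E:45, F:1753 → nearest is D
(1, 0) — d² to each: A:1810, B:1490, C:1082, D:1753, E:2594, F:16 → nearest is F
1 of the 5 points has A as nearest.

1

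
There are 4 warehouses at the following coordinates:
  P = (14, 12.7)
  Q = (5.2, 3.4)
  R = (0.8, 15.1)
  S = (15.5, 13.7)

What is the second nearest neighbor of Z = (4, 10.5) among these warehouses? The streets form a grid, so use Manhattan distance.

Q

d(Z,P) = |4−14| + |10.5−12.7| = 10 + 2.2 = 12.2
d(Z,Q) = |4−5.2| + |10.5−3.4| = 1.2 + 7.1 = 8.3
d(Z,R) = |4−0.8| + |10.5−15.1| = 3.2 + 4.6 = 7.8
d(Z,S) = |4−15.5| + |10.5−13.7| = 11.5 + 3.2 = 14.7
Sorted ascending: R, Q, P, … — the second-nearest is Q.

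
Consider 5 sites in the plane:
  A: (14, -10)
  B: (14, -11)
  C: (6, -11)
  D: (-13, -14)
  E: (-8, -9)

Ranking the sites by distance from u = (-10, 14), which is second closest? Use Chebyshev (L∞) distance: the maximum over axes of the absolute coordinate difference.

A

d(u,A) = max(24, 24) = 24
d(u,B) = max(24, 25) = 25
d(u,C) = max(16, 25) = 25
d(u,D) = max(3, 28) = 28
d(u,E) = max(2, 23) = 23
Sorted ascending: E, A, B, … — the second-nearest is A.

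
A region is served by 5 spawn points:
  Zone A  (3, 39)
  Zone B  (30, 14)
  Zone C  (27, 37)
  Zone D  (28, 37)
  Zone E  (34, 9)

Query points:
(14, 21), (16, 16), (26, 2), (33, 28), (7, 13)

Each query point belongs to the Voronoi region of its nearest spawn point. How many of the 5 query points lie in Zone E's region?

1

(14, 21) — d² to each: Zone A:445, Zone B:305, Zone C:425, Zone D:452, Zone E:544 → nearest is Zone B
(16, 16) — d² to each: Zone A:698, Zone B:200, Zone C:562, Zone D:585, Zone E:373 → nearest is Zone B
(26, 2) — d² to each: Zone A:1898, Zone B:160, Zone C:1226, Zone D:1229, Zone E:113 → nearest is Zone E
(33, 28) — d² to each: Zone A:1021, Zone B:205, Zone C:117, Zone D:106, Zone E:362 → nearest is Zone D
(7, 13) — d² to each: Zone A:692, Zone B:530, Zone C:976, Zone D:1017, Zone E:745 → nearest is Zone B
1 of the 5 points has Zone E as nearest.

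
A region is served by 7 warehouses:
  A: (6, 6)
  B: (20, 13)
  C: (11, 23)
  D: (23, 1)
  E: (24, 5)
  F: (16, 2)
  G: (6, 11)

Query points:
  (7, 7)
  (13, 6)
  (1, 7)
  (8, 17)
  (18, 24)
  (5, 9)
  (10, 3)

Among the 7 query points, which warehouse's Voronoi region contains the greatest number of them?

(7, 7) — d² to each: A:2, B:205, C:272, D:292, E:293, F:106, G:17 → nearest is A
(13, 6) — d² to each: A:49, B:98, C:293, D:125, E:122, F:25, G:74 → nearest is F
(1, 7) — d² to each: A:26, B:397, C:356, D:520, E:533, F:250, G:41 → nearest is A
(8, 17) — d² to each: A:125, B:160, C:45, D:481, E:400, F:289, G:40 → nearest is G
(18, 24) — d² to each: A:468, B:125, C:50, D:554, E:397, F:488, G:313 → nearest is C
(5, 9) — d² to each: A:10, B:241, C:232, D:388, E:377, F:170, G:5 → nearest is G
(10, 3) — d² to each: A:25, B:200, C:401, D:173, E:200, F:37, G:80 → nearest is A
Tally — A:3, C:1, F:1, G:2. A captures the most (3).

A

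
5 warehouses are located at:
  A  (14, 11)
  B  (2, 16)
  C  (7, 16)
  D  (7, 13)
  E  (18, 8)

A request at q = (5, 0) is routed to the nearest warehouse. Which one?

Squared Euclidean distances:
|qA|² = (5−14)² + (0−11)² = 81 + 121 = 202
|qB|² = (5−2)² + (0−16)² = 9 + 256 = 265
|qC|² = (5−7)² + (0−16)² = 4 + 256 = 260
|qD|² = (5−7)² + (0−13)² = 4 + 169 = 173
|qE|² = (5−18)² + (0−8)² = 169 + 64 = 233
D is nearest.

D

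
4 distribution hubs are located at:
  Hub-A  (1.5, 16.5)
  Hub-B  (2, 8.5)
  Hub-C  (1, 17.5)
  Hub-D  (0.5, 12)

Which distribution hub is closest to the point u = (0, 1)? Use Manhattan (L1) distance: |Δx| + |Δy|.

d(u, Hub-A) = |0−1.5| + |1−16.5| = 1.5 + 15.5 = 17
d(u, Hub-B) = |0−2| + |1−8.5| = 2 + 7.5 = 9.5
d(u, Hub-C) = |0−1| + |1−17.5| = 1 + 16.5 = 17.5
d(u, Hub-D) = |0−0.5| + |1−12| = 0.5 + 11 = 11.5
Hub-B is nearest.

Hub-B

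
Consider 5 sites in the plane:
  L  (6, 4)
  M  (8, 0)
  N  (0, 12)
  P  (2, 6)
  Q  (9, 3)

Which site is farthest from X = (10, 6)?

N

Since √ is increasing, it suffices to compare squared distances:
|XL|² = 16 + 4 = 20
|XM|² = 4 + 36 = 40
|XN|² = 100 + 36 = 136
|XP|² = 64 + 0 = 64
|XQ|² = 1 + 9 = 10
The largest is to N.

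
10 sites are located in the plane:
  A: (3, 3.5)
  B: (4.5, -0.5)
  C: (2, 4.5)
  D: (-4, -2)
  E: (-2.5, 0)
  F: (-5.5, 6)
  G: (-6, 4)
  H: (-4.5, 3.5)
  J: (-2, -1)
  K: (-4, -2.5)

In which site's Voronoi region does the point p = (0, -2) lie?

Compare squared distances (the ordering matches that of the actual distances):
|pA|² = (0−3)² + (-2−3.5)² = 9 + 30.25 = 39.25
|pB|² = (0−4.5)² + (-2−(-0.5))² = 20.25 + 2.25 = 22.5
|pC|² = (0−2)² + (-2−4.5)² = 4 + 42.25 = 46.25
|pD|² = (0−(-4))² + (-2−(-2))² = 16 + 0 = 16
|pE|² = (0−(-2.5))² + (-2−0)² = 6.25 + 4 = 10.25
|pF|² = (0−(-5.5))² + (-2−6)² = 30.25 + 64 = 94.25
|pG|² = (0−(-6))² + (-2−4)² = 36 + 36 = 72
|pH|² = (0−(-4.5))² + (-2−3.5)² = 20.25 + 30.25 = 50.5
|pJ|² = (0−(-2))² + (-2−(-1))² = 4 + 1 = 5
|pK|² = (0−(-4))² + (-2−(-2.5))² = 16 + 0.25 = 16.25
Minimum is at J.

J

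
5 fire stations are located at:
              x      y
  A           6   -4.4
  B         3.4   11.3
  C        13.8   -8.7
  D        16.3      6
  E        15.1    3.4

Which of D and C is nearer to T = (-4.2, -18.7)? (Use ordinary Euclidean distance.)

C

Compare squared distances:
|TD|² = (-4.2−16.3)² + (-18.7−6)² = 420.25 + 610.09 = 1030.34
|TC|² = (-4.2−13.8)² + (-18.7−(-8.7))² = 324 + 100 = 424
1030.34 > 424, so C is closer.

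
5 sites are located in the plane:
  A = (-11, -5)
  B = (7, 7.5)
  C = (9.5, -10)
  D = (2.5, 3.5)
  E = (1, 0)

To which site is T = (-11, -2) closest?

A

Since √ is increasing, it suffices to compare squared distances:
|TA|² = (-11−(-11))² + (-2−(-5))² = 0 + 9 = 9
|TB|² = (-11−7)² + (-2−7.5)² = 324 + 90.25 = 414.25
|TC|² = (-11−9.5)² + (-2−(-10))² = 420.25 + 64 = 484.25
|TD|² = (-11−2.5)² + (-2−3.5)² = 182.25 + 30.25 = 212.5
|TE|² = (-11−1)² + (-2−0)² = 144 + 4 = 148
The smallest is to A, so T lies in the Voronoi region of A.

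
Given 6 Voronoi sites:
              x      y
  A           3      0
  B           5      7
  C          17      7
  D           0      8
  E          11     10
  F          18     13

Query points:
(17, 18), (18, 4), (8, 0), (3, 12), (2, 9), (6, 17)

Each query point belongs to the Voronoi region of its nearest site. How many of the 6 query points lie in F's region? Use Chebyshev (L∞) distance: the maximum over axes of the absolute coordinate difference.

(17, 18) — d to each: A:18, B:12, C:11, D:17, E:8, F:5 → nearest is F
(18, 4) — d to each: A:15, B:13, C:3, D:18, E:7, F:9 → nearest is C
(8, 0) — d to each: A:5, B:7, C:9, D:8, E:10, F:13 → nearest is A
(3, 12) — d to each: A:12, B:5, C:14, D:4, E:8, F:15 → nearest is D
(2, 9) — d to each: A:9, B:3, C:15, D:2, E:9, F:16 → nearest is D
(6, 17) — d to each: A:17, B:10, C:11, D:9, E:7, F:12 → nearest is E
1 of the 6 points has F as nearest.

1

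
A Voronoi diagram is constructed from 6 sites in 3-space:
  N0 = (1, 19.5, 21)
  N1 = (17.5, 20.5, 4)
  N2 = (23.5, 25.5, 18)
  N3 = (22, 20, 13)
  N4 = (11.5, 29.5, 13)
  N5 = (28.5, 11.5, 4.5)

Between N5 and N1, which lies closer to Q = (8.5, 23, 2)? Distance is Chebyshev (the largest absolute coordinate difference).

N1

d(Q,N5) = max(20, 11.5, 2.5) = 20
d(Q,N1) = max(9, 2.5, 2) = 9
20 > 9, so N1 is closer.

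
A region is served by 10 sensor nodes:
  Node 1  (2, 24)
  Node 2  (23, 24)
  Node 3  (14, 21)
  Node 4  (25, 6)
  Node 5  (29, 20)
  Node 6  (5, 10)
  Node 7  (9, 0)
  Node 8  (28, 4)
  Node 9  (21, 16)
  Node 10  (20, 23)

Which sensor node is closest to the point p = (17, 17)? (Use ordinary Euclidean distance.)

Compare squared distances (the ordering matches that of the actual distances):
d²(p, Node 1) = (17−2)² + (17−24)² = 225 + 49 = 274
d²(p, Node 2) = (17−23)² + (17−24)² = 36 + 49 = 85
d²(p, Node 3) = (17−14)² + (17−21)² = 9 + 16 = 25
d²(p, Node 4) = (17−25)² + (17−6)² = 64 + 121 = 185
d²(p, Node 5) = (17−29)² + (17−20)² = 144 + 9 = 153
d²(p, Node 6) = (17−5)² + (17−10)² = 144 + 49 = 193
d²(p, Node 7) = (17−9)² + (17−0)² = 64 + 289 = 353
d²(p, Node 8) = (17−28)² + (17−4)² = 121 + 169 = 290
d²(p, Node 9) = (17−21)² + (17−16)² = 16 + 1 = 17
d²(p, Node 10) = (17−20)² + (17−23)² = 9 + 36 = 45
Node 9 is nearest.

Node 9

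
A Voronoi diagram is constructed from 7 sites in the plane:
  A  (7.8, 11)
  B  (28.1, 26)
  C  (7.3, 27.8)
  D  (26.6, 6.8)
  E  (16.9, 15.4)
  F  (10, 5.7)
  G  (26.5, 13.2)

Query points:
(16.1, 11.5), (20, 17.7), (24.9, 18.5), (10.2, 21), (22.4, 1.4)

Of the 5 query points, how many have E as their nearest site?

(16.1, 11.5) — d² to each: A:69.14, B:354.25, C:343.13, D:132.34, E:15.85, F:70.85, G:111.05 → nearest is E
(20, 17.7) — d² to each: A:193.73, B:134.5, C:263.3, D:162.37, E:14.9, F:244, G:62.5 → nearest is E
(24.9, 18.5) — d² to each: A:348.66, B:66.49, C:396.25, D:139.78, E:73.61, F:385.85, G:30.65 → nearest is G
(10.2, 21) — d² to each: A:105.76, B:345.41, C:54.65, D:470.6, E:76.25, F:234.13, G:326.53 → nearest is C
(22.4, 1.4) — d² to each: A:305.32, B:637.65, C:924.97, D:46.8, E:226.25, F:172.25, G:156.05 → nearest is D
2 of the 5 points have E as nearest.

2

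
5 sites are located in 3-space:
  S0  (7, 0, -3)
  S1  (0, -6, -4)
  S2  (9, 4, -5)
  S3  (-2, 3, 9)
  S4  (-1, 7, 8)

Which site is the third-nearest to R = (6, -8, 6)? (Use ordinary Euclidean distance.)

S3

Since √ is increasing, it suffices to compare squared distances:
|RS0|² = 1 + 64 + 81 = 146
|RS1|² = 36 + 4 + 100 = 140
|RS2|² = 9 + 144 + 121 = 274
|RS3|² = 64 + 121 + 9 = 194
|RS4|² = 49 + 225 + 4 = 278
Sorted ascending: S1, S0, S3, S2, … — the third-nearest is S3.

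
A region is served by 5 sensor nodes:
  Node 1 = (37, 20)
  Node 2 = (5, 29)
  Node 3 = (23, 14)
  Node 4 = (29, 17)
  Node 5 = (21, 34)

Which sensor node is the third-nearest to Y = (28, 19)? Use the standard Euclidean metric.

Node 1

Compare squared distances (the ordering matches that of the actual distances):
d²(Y, Node 1) = (28−37)² + (19−20)² = 81 + 1 = 82
d²(Y, Node 2) = (28−5)² + (19−29)² = 529 + 100 = 629
d²(Y, Node 3) = (28−23)² + (19−14)² = 25 + 25 = 50
d²(Y, Node 4) = (28−29)² + (19−17)² = 1 + 4 = 5
d²(Y, Node 5) = (28−21)² + (19−34)² = 49 + 225 = 274
Sorted ascending: Node 4, Node 3, Node 1, Node 5, … — the third-nearest is Node 1.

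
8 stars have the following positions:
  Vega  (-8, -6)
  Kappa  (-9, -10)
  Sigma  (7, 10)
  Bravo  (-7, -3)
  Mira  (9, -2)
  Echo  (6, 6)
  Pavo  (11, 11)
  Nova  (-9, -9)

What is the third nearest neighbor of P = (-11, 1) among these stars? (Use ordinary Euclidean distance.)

Nova

Squared Euclidean distances:
d²(P, Vega) = (-11−(-8))² + (1−(-6))² = 9 + 49 = 58
d²(P, Kappa) = (-11−(-9))² + (1−(-10))² = 4 + 121 = 125
d²(P, Sigma) = (-11−7)² + (1−10)² = 324 + 81 = 405
d²(P, Bravo) = (-11−(-7))² + (1−(-3))² = 16 + 16 = 32
d²(P, Mira) = (-11−9)² + (1−(-2))² = 400 + 9 = 409
d²(P, Echo) = (-11−6)² + (1−6)² = 289 + 25 = 314
d²(P, Pavo) = (-11−11)² + (1−11)² = 484 + 100 = 584
d²(P, Nova) = (-11−(-9))² + (1−(-9))² = 4 + 100 = 104
Sorted ascending: Bravo, Vega, Nova, Kappa, … — the third-nearest is Nova.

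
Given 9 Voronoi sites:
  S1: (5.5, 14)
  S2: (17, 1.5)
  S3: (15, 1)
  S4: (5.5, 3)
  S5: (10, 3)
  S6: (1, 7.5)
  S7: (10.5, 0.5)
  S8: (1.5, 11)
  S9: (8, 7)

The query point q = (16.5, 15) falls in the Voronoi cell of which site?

Squared Euclidean distances:
|qS1|² = (16.5−5.5)² + (15−14)² = 121 + 1 = 122
|qS2|² = (16.5−17)² + (15−1.5)² = 0.25 + 182.25 = 182.5
|qS3|² = (16.5−15)² + (15−1)² = 2.25 + 196 = 198.25
|qS4|² = (16.5−5.5)² + (15−3)² = 121 + 144 = 265
|qS5|² = (16.5−10)² + (15−3)² = 42.25 + 144 = 186.25
|qS6|² = (16.5−1)² + (15−7.5)² = 240.25 + 56.25 = 296.5
|qS7|² = (16.5−10.5)² + (15−0.5)² = 36 + 210.25 = 246.25
|qS8|² = (16.5−1.5)² + (15−11)² = 225 + 16 = 241
|qS9|² = (16.5−8)² + (15−7)² = 72.25 + 64 = 136.25
The smallest is to S1, so q lies in the Voronoi region of S1.

S1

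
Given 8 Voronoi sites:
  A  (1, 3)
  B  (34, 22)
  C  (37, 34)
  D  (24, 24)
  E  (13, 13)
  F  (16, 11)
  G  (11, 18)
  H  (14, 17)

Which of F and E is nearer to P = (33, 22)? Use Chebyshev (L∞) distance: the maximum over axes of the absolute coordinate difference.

F

d(P,F) = max(17, 11) = 17
d(P,E) = max(20, 9) = 20
17 < 20, so F is closer.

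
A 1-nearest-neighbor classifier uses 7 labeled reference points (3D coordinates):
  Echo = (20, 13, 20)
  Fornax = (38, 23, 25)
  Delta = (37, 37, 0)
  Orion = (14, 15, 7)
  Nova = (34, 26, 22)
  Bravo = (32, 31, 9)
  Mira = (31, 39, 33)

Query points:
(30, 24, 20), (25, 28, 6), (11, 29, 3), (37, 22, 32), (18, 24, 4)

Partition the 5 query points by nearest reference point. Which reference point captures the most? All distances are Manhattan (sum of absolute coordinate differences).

(30, 24, 20) — d to each: Echo:21, Fornax:14, Delta:40, Orion:38, Nova:8, Bravo:20, Mira:29 → nearest is Nova
(25, 28, 6) — d to each: Echo:34, Fornax:37, Delta:27, Orion:25, Nova:27, Bravo:13, Mira:44 → nearest is Bravo
(11, 29, 3) — d to each: Echo:42, Fornax:55, Delta:37, Orion:21, Nova:45, Bravo:29, Mira:60 → nearest is Orion
(37, 22, 32) — d to each: Echo:38, Fornax:9, Delta:47, Orion:55, Nova:17, Bravo:37, Mira:24 → nearest is Fornax
(18, 24, 4) — d to each: Echo:29, Fornax:42, Delta:36, Orion:16, Nova:36, Bravo:26, Mira:57 → nearest is Orion
Tally — Fornax:1, Orion:2, Nova:1, Bravo:1. Orion captures the most (2).

Orion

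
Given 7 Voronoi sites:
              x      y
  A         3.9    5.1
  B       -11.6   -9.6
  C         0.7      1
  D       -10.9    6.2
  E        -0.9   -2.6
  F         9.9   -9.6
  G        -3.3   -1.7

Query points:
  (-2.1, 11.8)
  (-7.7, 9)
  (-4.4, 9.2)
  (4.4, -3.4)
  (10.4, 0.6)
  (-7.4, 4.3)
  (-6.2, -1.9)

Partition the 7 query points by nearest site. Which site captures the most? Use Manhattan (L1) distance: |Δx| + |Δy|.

(-2.1, 11.8) — d to each: A:12.7, B:30.9, C:13.6, D:14.4, E:15.6, F:33.4, G:14.7 → nearest is A
(-7.7, 9) — d to each: A:15.5, B:22.5, C:16.4, D:6, E:18.4, F:36.2, G:15.1 → nearest is D
(-4.4, 9.2) — d to each: A:12.4, B:26, C:13.3, D:9.5, E:15.3, F:33.1, G:12 → nearest is D
(4.4, -3.4) — d to each: A:9, B:22.2, C:8.1, D:24.9, E:6.1, F:11.7, G:9.4 → nearest is E
(10.4, 0.6) — d to each: A:11, B:32.2, C:10.1, D:26.9, E:14.5, F:10.7, G:16 → nearest is C
(-7.4, 4.3) — d to each: A:12.1, B:18.1, C:11.4, D:5.4, E:13.4, F:31.2, G:10.1 → nearest is D
(-6.2, -1.9) — d to each: A:17.1, B:13.1, C:9.8, D:12.8, E:6, F:23.8, G:3.1 → nearest is G
Tally — A:1, C:1, D:3, E:1, G:1. D captures the most (3).

D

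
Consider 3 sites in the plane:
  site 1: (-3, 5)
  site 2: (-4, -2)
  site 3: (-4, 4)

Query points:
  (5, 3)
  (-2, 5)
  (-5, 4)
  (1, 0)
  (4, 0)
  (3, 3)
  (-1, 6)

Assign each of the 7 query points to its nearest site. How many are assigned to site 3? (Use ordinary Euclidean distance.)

1

(5, 3) — d² to each: site 1:68, site 2:106, site 3:82 → nearest is site 1
(-2, 5) — d² to each: site 1:1, site 2:53, site 3:5 → nearest is site 1
(-5, 4) — d² to each: site 1:5, site 2:37, site 3:1 → nearest is site 3
(1, 0) — d² to each: site 1:41, site 2:29, site 3:41 → nearest is site 2
(4, 0) — d² to each: site 1:74, site 2:68, site 3:80 → nearest is site 2
(3, 3) — d² to each: site 1:40, site 2:74, site 3:50 → nearest is site 1
(-1, 6) — d² to each: site 1:5, site 2:73, site 3:13 → nearest is site 1
1 of the 7 points has site 3 as nearest.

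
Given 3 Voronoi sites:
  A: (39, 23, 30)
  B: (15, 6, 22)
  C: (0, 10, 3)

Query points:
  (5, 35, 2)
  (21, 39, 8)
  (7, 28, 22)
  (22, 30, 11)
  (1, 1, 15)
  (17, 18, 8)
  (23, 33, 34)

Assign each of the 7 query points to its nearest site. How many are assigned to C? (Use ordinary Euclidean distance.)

(5, 35, 2) — d² to each: A:2084, B:1341, C:651 → nearest is C
(21, 39, 8) — d² to each: A:1064, B:1321, C:1307 → nearest is A
(7, 28, 22) — d² to each: A:1113, B:548, C:734 → nearest is B
(22, 30, 11) — d² to each: A:699, B:746, C:948 → nearest is A
(1, 1, 15) — d² to each: A:2153, B:270, C:226 → nearest is C
(17, 18, 8) — d² to each: A:993, B:344, C:378 → nearest is B
(23, 33, 34) — d² to each: A:372, B:937, C:2019 → nearest is A
2 of the 7 points have C as nearest.

2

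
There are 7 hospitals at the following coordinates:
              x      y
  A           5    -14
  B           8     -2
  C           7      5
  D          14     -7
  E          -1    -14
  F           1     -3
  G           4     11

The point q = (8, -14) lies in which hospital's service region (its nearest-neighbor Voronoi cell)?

A

Squared Euclidean distances:
|qA|² = (8−5)² + (-14−(-14))² = 9 + 0 = 9
|qB|² = (8−8)² + (-14−(-2))² = 0 + 144 = 144
|qC|² = (8−7)² + (-14−5)² = 1 + 361 = 362
|qD|² = (8−14)² + (-14−(-7))² = 36 + 49 = 85
|qE|² = (8−(-1))² + (-14−(-14))² = 81 + 0 = 81
|qF|² = (8−1)² + (-14−(-3))² = 49 + 121 = 170
|qG|² = (8−4)² + (-14−11)² = 16 + 625 = 641
A is nearest.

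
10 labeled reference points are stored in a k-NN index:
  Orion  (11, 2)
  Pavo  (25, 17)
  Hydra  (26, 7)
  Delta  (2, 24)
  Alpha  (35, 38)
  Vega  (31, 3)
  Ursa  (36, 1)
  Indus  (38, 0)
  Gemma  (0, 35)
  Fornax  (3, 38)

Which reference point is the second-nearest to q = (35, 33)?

Squared Euclidean distances:
d²(q, Orion) = (35−11)² + (33−2)² = 576 + 961 = 1537
d²(q, Pavo) = (35−25)² + (33−17)² = 100 + 256 = 356
d²(q, Hydra) = (35−26)² + (33−7)² = 81 + 676 = 757
d²(q, Delta) = (35−2)² + (33−24)² = 1089 + 81 = 1170
d²(q, Alpha) = (35−35)² + (33−38)² = 0 + 25 = 25
d²(q, Vega) = (35−31)² + (33−3)² = 16 + 900 = 916
d²(q, Ursa) = (35−36)² + (33−1)² = 1 + 1024 = 1025
d²(q, Indus) = (35−38)² + (33−0)² = 9 + 1089 = 1098
d²(q, Gemma) = (35−0)² + (33−35)² = 1225 + 4 = 1229
d²(q, Fornax) = (35−3)² + (33−38)² = 1024 + 25 = 1049
Sorted ascending: Alpha, Pavo, Hydra, … — the second-nearest is Pavo.

Pavo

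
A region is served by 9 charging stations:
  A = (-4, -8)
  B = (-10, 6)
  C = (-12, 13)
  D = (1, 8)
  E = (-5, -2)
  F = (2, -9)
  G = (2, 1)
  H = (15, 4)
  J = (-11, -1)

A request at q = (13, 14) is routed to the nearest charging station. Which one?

Squared Euclidean distances:
|qA|² = (13−(-4))² + (14−(-8))² = 289 + 484 = 773
|qB|² = (13−(-10))² + (14−6)² = 529 + 64 = 593
|qC|² = (13−(-12))² + (14−13)² = 625 + 1 = 626
|qD|² = (13−1)² + (14−8)² = 144 + 36 = 180
|qE|² = (13−(-5))² + (14−(-2))² = 324 + 256 = 580
|qF|² = (13−2)² + (14−(-9))² = 121 + 529 = 650
|qG|² = (13−2)² + (14−1)² = 121 + 169 = 290
|qH|² = (13−15)² + (14−4)² = 4 + 100 = 104
|qJ|² = (13−(-11))² + (14−(-1))² = 576 + 225 = 801
Minimum is at H.

H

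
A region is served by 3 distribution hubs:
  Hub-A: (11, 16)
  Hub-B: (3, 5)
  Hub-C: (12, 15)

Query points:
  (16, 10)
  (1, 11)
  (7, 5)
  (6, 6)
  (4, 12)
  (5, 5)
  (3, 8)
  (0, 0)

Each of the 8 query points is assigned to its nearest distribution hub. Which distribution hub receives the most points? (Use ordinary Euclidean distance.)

Hub-B

(16, 10) — d² to each: Hub-A:61, Hub-B:194, Hub-C:41 → nearest is Hub-C
(1, 11) — d² to each: Hub-A:125, Hub-B:40, Hub-C:137 → nearest is Hub-B
(7, 5) — d² to each: Hub-A:137, Hub-B:16, Hub-C:125 → nearest is Hub-B
(6, 6) — d² to each: Hub-A:125, Hub-B:10, Hub-C:117 → nearest is Hub-B
(4, 12) — d² to each: Hub-A:65, Hub-B:50, Hub-C:73 → nearest is Hub-B
(5, 5) — d² to each: Hub-A:157, Hub-B:4, Hub-C:149 → nearest is Hub-B
(3, 8) — d² to each: Hub-A:128, Hub-B:9, Hub-C:130 → nearest is Hub-B
(0, 0) — d² to each: Hub-A:377, Hub-B:34, Hub-C:369 → nearest is Hub-B
Tally — Hub-B:7, Hub-C:1. Hub-B captures the most (7).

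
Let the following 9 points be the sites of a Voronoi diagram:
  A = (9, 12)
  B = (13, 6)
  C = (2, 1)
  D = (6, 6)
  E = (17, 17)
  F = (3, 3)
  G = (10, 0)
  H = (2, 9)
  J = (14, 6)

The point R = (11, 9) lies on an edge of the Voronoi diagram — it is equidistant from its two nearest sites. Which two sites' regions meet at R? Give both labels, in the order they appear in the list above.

A and B

Squared distances from R to each site:
|RA|² = (11−9)² + (9−12)² = 4 + 9 = 13
|RB|² = (11−13)² + (9−6)² = 4 + 9 = 13
|RC|² = (11−2)² + (9−1)² = 81 + 64 = 145
|RD|² = (11−6)² + (9−6)² = 25 + 9 = 34
|RE|² = (11−17)² + (9−17)² = 36 + 64 = 100
|RF|² = (11−3)² + (9−3)² = 64 + 36 = 100
|RG|² = (11−10)² + (9−0)² = 1 + 81 = 82
|RH|² = (11−2)² + (9−9)² = 81 + 0 = 81
|RJ|² = (11−14)² + (9−6)² = 9 + 9 = 18
R is equidistant from A and B (both at squared distance 13), and every other site is strictly farther — so R lies on the A–B Voronoi edge.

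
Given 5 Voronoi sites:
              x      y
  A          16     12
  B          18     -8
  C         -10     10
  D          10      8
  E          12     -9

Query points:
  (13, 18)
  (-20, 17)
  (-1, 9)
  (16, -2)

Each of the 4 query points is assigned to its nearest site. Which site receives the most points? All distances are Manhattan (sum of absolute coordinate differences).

C

(13, 18) — d to each: A:9, B:31, C:31, D:13, E:28 → nearest is A
(-20, 17) — d to each: A:41, B:63, C:17, D:39, E:58 → nearest is C
(-1, 9) — d to each: A:20, B:36, C:10, D:12, E:31 → nearest is C
(16, -2) — d to each: A:14, B:8, C:38, D:16, E:11 → nearest is B
Tally — A:1, B:1, C:2. C captures the most (2).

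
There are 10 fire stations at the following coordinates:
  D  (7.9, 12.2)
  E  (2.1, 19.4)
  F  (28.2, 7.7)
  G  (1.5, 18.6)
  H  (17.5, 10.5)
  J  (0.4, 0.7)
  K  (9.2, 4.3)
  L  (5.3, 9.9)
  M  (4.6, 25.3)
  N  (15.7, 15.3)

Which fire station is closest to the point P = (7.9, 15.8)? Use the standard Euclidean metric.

D

Compare squared distances (the ordering matches that of the actual distances):
|PD|² = (7.9−7.9)² + (15.8−12.2)² = 0 + 12.96 = 12.96
|PE|² = (7.9−2.1)² + (15.8−19.4)² = 33.64 + 12.96 = 46.6
|PF|² = (7.9−28.2)² + (15.8−7.7)² = 412.09 + 65.61 = 477.7
|PG|² = (7.9−1.5)² + (15.8−18.6)² = 40.96 + 7.84 = 48.8
|PH|² = (7.9−17.5)² + (15.8−10.5)² = 92.16 + 28.09 = 120.25
|PJ|² = (7.9−0.4)² + (15.8−0.7)² = 56.25 + 228.01 = 284.26
|PK|² = (7.9−9.2)² + (15.8−4.3)² = 1.69 + 132.25 = 133.94
|PL|² = (7.9−5.3)² + (15.8−9.9)² = 6.76 + 34.81 = 41.57
|PM|² = (7.9−4.6)² + (15.8−25.3)² = 10.89 + 90.25 = 101.14
|PN|² = (7.9−15.7)² + (15.8−15.3)² = 60.84 + 0.25 = 61.09
Minimum is at D.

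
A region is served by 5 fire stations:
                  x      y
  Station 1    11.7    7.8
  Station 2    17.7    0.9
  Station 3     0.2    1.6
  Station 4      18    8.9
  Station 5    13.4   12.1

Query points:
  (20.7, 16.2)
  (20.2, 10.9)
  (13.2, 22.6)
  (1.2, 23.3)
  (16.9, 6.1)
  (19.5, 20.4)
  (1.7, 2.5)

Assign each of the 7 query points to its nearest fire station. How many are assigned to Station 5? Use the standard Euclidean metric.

(20.7, 16.2) — d² to each: Station 1:151.56, Station 2:243.09, Station 3:633.41, Station 4:60.58, Station 5:70.1 → nearest is Station 4
(20.2, 10.9) — d² to each: Station 1:81.86, Station 2:106.25, Station 3:486.49, Station 4:8.84, Station 5:47.68 → nearest is Station 4
(13.2, 22.6) — d² to each: Station 1:221.29, Station 2:491.14, Station 3:610, Station 4:210.73, Station 5:110.29 → nearest is Station 5
(1.2, 23.3) — d² to each: Station 1:350.5, Station 2:774.01, Station 3:471.89, Station 4:489.6, Station 5:274.28 → nearest is Station 5
(16.9, 6.1) — d² to each: Station 1:29.93, Station 2:27.68, Station 3:299.14, Station 4:9.05, Station 5:48.25 → nearest is Station 4
(19.5, 20.4) — d² to each: Station 1:219.6, Station 2:383.49, Station 3:725.93, Station 4:134.5, Station 5:106.1 → nearest is Station 5
(1.7, 2.5) — d² to each: Station 1:128.09, Station 2:258.56, Station 3:3.06, Station 4:306.65, Station 5:229.05 → nearest is Station 3
3 of the 7 points have Station 5 as nearest.

3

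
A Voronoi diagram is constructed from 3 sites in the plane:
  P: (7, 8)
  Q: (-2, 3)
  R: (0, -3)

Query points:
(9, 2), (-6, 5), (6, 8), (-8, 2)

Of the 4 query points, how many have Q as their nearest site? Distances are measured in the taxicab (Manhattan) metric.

(9, 2) — d to each: P:8, Q:12, R:14 → nearest is P
(-6, 5) — d to each: P:16, Q:6, R:14 → nearest is Q
(6, 8) — d to each: P:1, Q:13, R:17 → nearest is P
(-8, 2) — d to each: P:21, Q:7, R:13 → nearest is Q
2 of the 4 points have Q as nearest.

2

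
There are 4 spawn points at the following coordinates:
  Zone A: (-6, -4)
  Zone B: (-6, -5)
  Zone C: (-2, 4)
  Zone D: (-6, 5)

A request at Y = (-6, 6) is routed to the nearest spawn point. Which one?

Zone D

Compare squared distances (the ordering matches that of the actual distances):
d²(Y, Zone A) = (-6−(-6))² + (6−(-4))² = 0 + 100 = 100
d²(Y, Zone B) = (-6−(-6))² + (6−(-5))² = 0 + 121 = 121
d²(Y, Zone C) = (-6−(-2))² + (6−4)² = 16 + 4 = 20
d²(Y, Zone D) = (-6−(-6))² + (6−5)² = 0 + 1 = 1
Minimum is at Zone D.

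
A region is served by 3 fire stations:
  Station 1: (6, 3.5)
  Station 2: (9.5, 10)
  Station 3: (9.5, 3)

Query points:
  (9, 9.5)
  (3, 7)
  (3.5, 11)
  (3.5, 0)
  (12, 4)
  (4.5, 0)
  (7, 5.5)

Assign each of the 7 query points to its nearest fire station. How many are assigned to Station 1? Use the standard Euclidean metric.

(9, 9.5) — d² to each: Station 1:45, Station 2:0.5, Station 3:42.5 → nearest is Station 2
(3, 7) — d² to each: Station 1:21.25, Station 2:51.25, Station 3:58.25 → nearest is Station 1
(3.5, 11) — d² to each: Station 1:62.5, Station 2:37, Station 3:100 → nearest is Station 2
(3.5, 0) — d² to each: Station 1:18.5, Station 2:136, Station 3:45 → nearest is Station 1
(12, 4) — d² to each: Station 1:36.25, Station 2:42.25, Station 3:7.25 → nearest is Station 3
(4.5, 0) — d² to each: Station 1:14.5, Station 2:125, Station 3:34 → nearest is Station 1
(7, 5.5) — d² to each: Station 1:5, Station 2:26.5, Station 3:12.5 → nearest is Station 1
4 of the 7 points have Station 1 as nearest.

4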